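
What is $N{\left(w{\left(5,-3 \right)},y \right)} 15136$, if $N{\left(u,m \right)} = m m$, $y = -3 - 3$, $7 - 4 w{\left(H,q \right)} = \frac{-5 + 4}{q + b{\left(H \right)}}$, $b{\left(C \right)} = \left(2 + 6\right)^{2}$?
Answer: $544896$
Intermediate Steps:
$b{\left(C \right)} = 64$ ($b{\left(C \right)} = 8^{2} = 64$)
$w{\left(H,q \right)} = \frac{7}{4} + \frac{1}{4 \left(64 + q\right)}$ ($w{\left(H,q \right)} = \frac{7}{4} - \frac{\left(-5 + 4\right) \frac{1}{q + 64}}{4} = \frac{7}{4} - \frac{\left(-1\right) \frac{1}{64 + q}}{4} = \frac{7}{4} + \frac{1}{4 \left(64 + q\right)}$)
$y = -6$
$N{\left(u,m \right)} = m^{2}$
$N{\left(w{\left(5,-3 \right)},y \right)} 15136 = \left(-6\right)^{2} \cdot 15136 = 36 \cdot 15136 = 544896$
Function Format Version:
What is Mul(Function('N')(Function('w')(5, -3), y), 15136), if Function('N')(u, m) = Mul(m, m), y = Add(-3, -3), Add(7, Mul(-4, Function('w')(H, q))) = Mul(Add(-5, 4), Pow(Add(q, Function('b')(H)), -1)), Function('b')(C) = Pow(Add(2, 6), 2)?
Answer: 544896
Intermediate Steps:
Function('b')(C) = 64 (Function('b')(C) = Pow(8, 2) = 64)
Function('w')(H, q) = Add(Rational(7, 4), Mul(Rational(1, 4), Pow(Add(64, q), -1))) (Function('w')(H, q) = Add(Rational(7, 4), Mul(Rational(-1, 4), Mul(Add(-5, 4), Pow(Add(q, 64), -1)))) = Add(Rational(7, 4), Mul(Rational(-1, 4), Mul(-1, Pow(Add(64, q), -1)))) = Add(Rational(7, 4), Mul(Rational(1, 4), Pow(Add(64, q), -1))))
y = -6
Function('N')(u, m) = Pow(m, 2)
Mul(Function('N')(Function('w')(5, -3), y), 15136) = Mul(Pow(-6, 2), 15136) = Mul(36, 15136) = 544896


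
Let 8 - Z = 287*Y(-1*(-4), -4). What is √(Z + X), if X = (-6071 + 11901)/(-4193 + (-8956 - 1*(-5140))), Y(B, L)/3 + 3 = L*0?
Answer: √166150621401/8009 ≈ 50.895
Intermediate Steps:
Y(B, L) = -9 (Y(B, L) = -9 + 3*(L*0) = -9 + 3*0 = -9 + 0 = -9)
X = -5830/8009 (X = 5830/(-4193 + (-8956 + 5140)) = 5830/(-4193 - 3816) = 5830/(-8009) = 5830*(-1/8009) = -5830/8009 ≈ -0.72793)
Z = 2591 (Z = 8 - 287*(-9) = 8 - 1*(-2583) = 8 + 2583 = 2591)
√(Z + X) = √(2591 - 5830/8009) = √(20745489/8009) = √166150621401/8009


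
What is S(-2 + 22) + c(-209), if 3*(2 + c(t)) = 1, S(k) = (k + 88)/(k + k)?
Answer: 31/30 ≈ 1.0333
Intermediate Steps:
S(k) = (88 + k)/(2*k) (S(k) = (88 + k)/((2*k)) = (88 + k)*(1/(2*k)) = (88 + k)/(2*k))
c(t) = -5/3 (c(t) = -2 + (⅓)*1 = -2 + ⅓ = -5/3)
S(-2 + 22) + c(-209) = (88 + (-2 + 22))/(2*(-2 + 22)) - 5/3 = (½)*(88 + 20)/20 - 5/3 = (½)*(1/20)*108 - 5/3 = 27/10 - 5/3 = 31/30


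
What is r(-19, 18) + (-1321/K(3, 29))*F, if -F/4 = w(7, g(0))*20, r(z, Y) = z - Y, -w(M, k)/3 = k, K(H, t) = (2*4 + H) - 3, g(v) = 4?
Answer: -158557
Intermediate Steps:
K(H, t) = 5 + H (K(H, t) = (8 + H) - 3 = 5 + H)
w(M, k) = -3*k
F = 960 (F = -4*(-3*4)*20 = -(-48)*20 = -4*(-240) = 960)
r(-19, 18) + (-1321/K(3, 29))*F = (-19 - 1*18) - 1321/(5 + 3)*960 = (-19 - 18) - 1321/8*960 = -37 - 1321*1/8*960 = -37 - 1321/8*960 = -37 - 158520 = -158557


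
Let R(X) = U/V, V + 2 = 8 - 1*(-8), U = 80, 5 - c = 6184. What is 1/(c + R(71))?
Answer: -7/43213 ≈ -0.00016199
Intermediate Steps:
c = -6179 (c = 5 - 1*6184 = 5 - 6184 = -6179)
V = 14 (V = -2 + (8 - 1*(-8)) = -2 + (8 + 8) = -2 + 16 = 14)
R(X) = 40/7 (R(X) = 80/14 = 80*(1/14) = 40/7)
1/(c + R(71)) = 1/(-6179 + 40/7) = 1/(-43213/7) = -7/43213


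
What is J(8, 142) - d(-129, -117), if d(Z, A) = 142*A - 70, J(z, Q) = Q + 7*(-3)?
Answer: 16805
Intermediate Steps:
J(z, Q) = -21 + Q (J(z, Q) = Q - 21 = -21 + Q)
d(Z, A) = -70 + 142*A
J(8, 142) - d(-129, -117) = (-21 + 142) - (-70 + 142*(-117)) = 121 - (-70 - 16614) = 121 - 1*(-16684) = 121 + 16684 = 16805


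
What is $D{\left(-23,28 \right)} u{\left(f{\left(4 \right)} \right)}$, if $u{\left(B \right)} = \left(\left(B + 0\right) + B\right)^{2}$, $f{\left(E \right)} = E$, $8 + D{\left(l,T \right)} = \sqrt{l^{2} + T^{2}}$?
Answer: $-512 + 64 \sqrt{1313} \approx 1807.1$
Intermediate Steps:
$D{\left(l,T \right)} = -8 + \sqrt{T^{2} + l^{2}}$ ($D{\left(l,T \right)} = -8 + \sqrt{l^{2} + T^{2}} = -8 + \sqrt{T^{2} + l^{2}}$)
$u{\left(B \right)} = 4 B^{2}$ ($u{\left(B \right)} = \left(B + B\right)^{2} = \left(2 B\right)^{2} = 4 B^{2}$)
$D{\left(-23,28 \right)} u{\left(f{\left(4 \right)} \right)} = \left(-8 + \sqrt{28^{2} + \left(-23\right)^{2}}\right) 4 \cdot 4^{2} = \left(-8 + \sqrt{784 + 529}\right) 4 \cdot 16 = \left(-8 + \sqrt{1313}\right) 64 = -512 + 64 \sqrt{1313}$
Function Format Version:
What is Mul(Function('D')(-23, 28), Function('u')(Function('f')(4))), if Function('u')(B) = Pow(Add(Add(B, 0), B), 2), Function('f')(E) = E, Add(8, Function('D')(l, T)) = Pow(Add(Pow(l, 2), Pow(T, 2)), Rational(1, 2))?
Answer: Add(-512, Mul(64, Pow(1313, Rational(1, 2)))) ≈ 1807.1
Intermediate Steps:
Function('D')(l, T) = Add(-8, Pow(Add(Pow(T, 2), Pow(l, 2)), Rational(1, 2))) (Function('D')(l, T) = Add(-8, Pow(Add(Pow(l, 2), Pow(T, 2)), Rational(1, 2))) = Add(-8, Pow(Add(Pow(T, 2), Pow(l, 2)), Rational(1, 2))))
Function('u')(B) = Mul(4, Pow(B, 2)) (Function('u')(B) = Pow(Add(B, B), 2) = Pow(Mul(2, B), 2) = Mul(4, Pow(B, 2)))
Mul(Function('D')(-23, 28), Function('u')(Function('f')(4))) = Mul(Add(-8, Pow(Add(Pow(28, 2), Pow(-23, 2)), Rational(1, 2))), Mul(4, Pow(4, 2))) = Mul(Add(-8, Pow(Add(784, 529), Rational(1, 2))), Mul(4, 16)) = Mul(Add(-8, Pow(1313, Rational(1, 2))), 64) = Add(-512, Mul(64, Pow(1313, Rational(1, 2))))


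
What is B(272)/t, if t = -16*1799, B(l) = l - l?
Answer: 0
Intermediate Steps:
B(l) = 0
t = -28784
B(272)/t = 0/(-28784) = 0*(-1/28784) = 0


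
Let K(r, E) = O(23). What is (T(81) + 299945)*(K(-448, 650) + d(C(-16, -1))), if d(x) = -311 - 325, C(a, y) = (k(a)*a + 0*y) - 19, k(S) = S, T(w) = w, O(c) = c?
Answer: -183915938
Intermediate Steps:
K(r, E) = 23
C(a, y) = -19 + a**2 (C(a, y) = (a*a + 0*y) - 19 = (a**2 + 0) - 19 = a**2 - 19 = -19 + a**2)
d(x) = -636
(T(81) + 299945)*(K(-448, 650) + d(C(-16, -1))) = (81 + 299945)*(23 - 636) = 300026*(-613) = -183915938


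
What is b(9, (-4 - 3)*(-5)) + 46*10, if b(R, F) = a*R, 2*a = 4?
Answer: 478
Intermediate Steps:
a = 2 (a = (½)*4 = 2)
b(R, F) = 2*R
b(9, (-4 - 3)*(-5)) + 46*10 = 2*9 + 46*10 = 18 + 460 = 478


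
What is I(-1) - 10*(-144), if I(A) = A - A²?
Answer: 1438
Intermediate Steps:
I(-1) - 10*(-144) = -(1 - 1*(-1)) - 10*(-144) = -(1 + 1) + 1440 = -1*2 + 1440 = -2 + 1440 = 1438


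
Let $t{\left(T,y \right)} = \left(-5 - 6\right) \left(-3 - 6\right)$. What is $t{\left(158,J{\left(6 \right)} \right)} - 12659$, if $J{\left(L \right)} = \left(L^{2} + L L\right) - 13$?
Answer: $-12560$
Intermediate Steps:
$J{\left(L \right)} = -13 + 2 L^{2}$ ($J{\left(L \right)} = \left(L^{2} + L^{2}\right) - 13 = 2 L^{2} - 13 = -13 + 2 L^{2}$)
$t{\left(T,y \right)} = 99$ ($t{\left(T,y \right)} = - 11 \left(-3 - 6\right) = \left(-11\right) \left(-9\right) = 99$)
$t{\left(158,J{\left(6 \right)} \right)} - 12659 = 99 - 12659 = -12560$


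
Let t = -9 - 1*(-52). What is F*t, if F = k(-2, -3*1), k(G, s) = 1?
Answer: 43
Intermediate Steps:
t = 43 (t = -9 + 52 = 43)
F = 1
F*t = 1*43 = 43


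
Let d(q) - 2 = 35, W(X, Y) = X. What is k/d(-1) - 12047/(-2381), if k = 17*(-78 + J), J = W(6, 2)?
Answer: -2468605/88097 ≈ -28.021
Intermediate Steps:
J = 6
d(q) = 37 (d(q) = 2 + 35 = 37)
k = -1224 (k = 17*(-78 + 6) = 17*(-72) = -1224)
k/d(-1) - 12047/(-2381) = -1224/37 - 12047/(-2381) = -1224*1/37 - 12047*(-1/2381) = -1224/37 + 12047/2381 = -2468605/88097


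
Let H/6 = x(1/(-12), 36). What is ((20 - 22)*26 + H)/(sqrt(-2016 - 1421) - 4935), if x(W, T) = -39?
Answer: 100815/1739833 + 143*I*sqrt(3437)/12178831 ≈ 0.057945 + 0.00068837*I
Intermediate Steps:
H = -234 (H = 6*(-39) = -234)
((20 - 22)*26 + H)/(sqrt(-2016 - 1421) - 4935) = ((20 - 22)*26 - 234)/(sqrt(-2016 - 1421) - 4935) = (-2*26 - 234)/(sqrt(-3437) - 4935) = (-52 - 234)/(I*sqrt(3437) - 4935) = -286/(-4935 + I*sqrt(3437))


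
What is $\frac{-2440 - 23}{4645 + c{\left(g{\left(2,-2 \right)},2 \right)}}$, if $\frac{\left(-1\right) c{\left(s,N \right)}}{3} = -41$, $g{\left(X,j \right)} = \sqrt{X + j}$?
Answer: $- \frac{2463}{4768} \approx -0.51657$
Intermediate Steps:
$c{\left(s,N \right)} = 123$ ($c{\left(s,N \right)} = \left(-3\right) \left(-41\right) = 123$)
$\frac{-2440 - 23}{4645 + c{\left(g{\left(2,-2 \right)},2 \right)}} = \frac{-2440 - 23}{4645 + 123} = - \frac{2463}{4768}$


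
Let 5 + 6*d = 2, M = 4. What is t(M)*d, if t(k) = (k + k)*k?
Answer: -16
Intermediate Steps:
d = -1/2 (d = -5/6 + (1/6)*2 = -5/6 + 1/3 = -1/2 ≈ -0.50000)
t(k) = 2*k**2 (t(k) = (2*k)*k = 2*k**2)
t(M)*d = (2*4**2)*(-1/2) = (2*16)*(-1/2) = 32*(-1/2) = -16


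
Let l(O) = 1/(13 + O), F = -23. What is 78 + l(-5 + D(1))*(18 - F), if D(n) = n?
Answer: 743/9 ≈ 82.556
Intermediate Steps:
78 + l(-5 + D(1))*(18 - F) = 78 + (18 - 1*(-23))/(13 + (-5 + 1)) = 78 + (18 + 23)/(13 - 4) = 78 + 41/9 = 743/9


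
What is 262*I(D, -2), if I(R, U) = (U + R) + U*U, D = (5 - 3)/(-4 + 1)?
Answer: 1048/3 ≈ 349.33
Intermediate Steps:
D = -⅔ (D = 2/(-3) = 2*(-⅓) = -⅔ ≈ -0.66667)
I(R, U) = R + U + U² (I(R, U) = (R + U) + U² = R + U + U²)
262*I(D, -2) = 262*(-⅔ - 2 + (-2)²) = 262*(-⅔ - 2 + 4) = 262*(4/3) = 1048/3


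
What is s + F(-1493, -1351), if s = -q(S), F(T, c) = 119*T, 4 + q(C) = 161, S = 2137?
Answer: -177824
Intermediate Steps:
q(C) = 157 (q(C) = -4 + 161 = 157)
s = -157 (s = -1*157 = -157)
s + F(-1493, -1351) = -157 + 119*(-1493) = -157 - 177667 = -177824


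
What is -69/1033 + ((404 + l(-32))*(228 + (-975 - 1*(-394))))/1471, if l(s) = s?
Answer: -135750927/1519543 ≈ -89.337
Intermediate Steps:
-69/1033 + ((404 + l(-32))*(228 + (-975 - 1*(-394))))/1471 = -69/1033 + ((404 - 32)*(228 + (-975 - 1*(-394))))/1471 = -69*1/1033 + (372*(228 + (-975 + 394)))*(1/1471) = -69/1033 + (372*(228 - 581))*(1/1471) = -69/1033 + (372*(-353))*(1/1471) = -69/1033 - 131316*1/1471 = -69/1033 - 131316/1471 = -135750927/1519543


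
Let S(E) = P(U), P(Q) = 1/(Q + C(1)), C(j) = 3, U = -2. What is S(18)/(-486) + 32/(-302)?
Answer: -7927/73386 ≈ -0.10802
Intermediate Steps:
P(Q) = 1/(3 + Q) (P(Q) = 1/(Q + 3) = 1/(3 + Q))
S(E) = 1 (S(E) = 1/(3 - 2) = 1/1 = 1)
S(18)/(-486) + 32/(-302) = 1/(-486) + 32/(-302) = 1*(-1/486) + 32*(-1/302) = -1/486 - 16/151 = -7927/73386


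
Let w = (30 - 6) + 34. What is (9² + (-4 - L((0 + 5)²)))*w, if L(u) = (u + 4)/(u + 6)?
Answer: 136764/31 ≈ 4411.7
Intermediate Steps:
L(u) = (4 + u)/(6 + u)
w = 58 (w = 24 + 34 = 58)
(9² + (-4 - L((0 + 5)²)))*w = (9² + (-4 - (4 + (0 + 5)²)/(6 + (0 + 5)²)))*58 = (81 + (-4 - (4 + 5²)/(6 + 5²)))*58 = (81 + (-4 - (4 + 25)/(6 + 25)))*58 = (81 + (-4 - 29/31))*58 = (81 - 153/31)*58 = (2358/31)*58 = 136764/31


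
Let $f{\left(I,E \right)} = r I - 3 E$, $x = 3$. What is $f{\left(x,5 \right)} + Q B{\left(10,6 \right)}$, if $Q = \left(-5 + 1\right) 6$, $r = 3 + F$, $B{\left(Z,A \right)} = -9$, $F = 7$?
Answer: $231$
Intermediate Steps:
$r = 10$ ($r = 3 + 7 = 10$)
$f{\left(I,E \right)} = - 3 E + 10 I$ ($f{\left(I,E \right)} = 10 I - 3 E = - 3 E + 10 I$)
$Q = -24$ ($Q = \left(-4\right) 6 = -24$)
$f{\left(x,5 \right)} + Q B{\left(10,6 \right)} = \left(\left(-3\right) 5 + 10 \cdot 3\right) - -216 = \left(-15 + 30\right) + 216 = 15 + 216 = 231$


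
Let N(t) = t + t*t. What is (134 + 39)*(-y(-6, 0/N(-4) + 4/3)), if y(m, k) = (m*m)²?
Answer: -224208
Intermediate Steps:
N(t) = t + t²
y(m, k) = m⁴ (y(m, k) = (m²)² = m⁴)
(134 + 39)*(-y(-6, 0/N(-4) + 4/3)) = (134 + 39)*(-1*(-6)⁴) = 173*(-1*1296) = 173*(-1296) = -224208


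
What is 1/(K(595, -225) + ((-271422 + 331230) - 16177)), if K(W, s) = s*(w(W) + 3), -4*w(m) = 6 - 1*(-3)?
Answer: 4/173849 ≈ 2.3008e-5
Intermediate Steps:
w(m) = -9/4 (w(m) = -(6 - 1*(-3))/4 = -(6 + 3)/4 = -¼*9 = -9/4)
K(W, s) = 3*s/4 (K(W, s) = s*(-9/4 + 3) = s*(¾) = 3*s/4)
1/(K(595, -225) + ((-271422 + 331230) - 16177)) = 1/((¾)*(-225) + ((-271422 + 331230) - 16177)) = 1/(-675/4 + (59808 - 16177)) = 1/(-675/4 + 43631) = 1/(173849/4) = 4/173849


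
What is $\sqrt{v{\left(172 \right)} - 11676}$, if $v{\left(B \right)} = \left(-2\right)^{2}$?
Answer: $2 i \sqrt{2918} \approx 108.04 i$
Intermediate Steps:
$v{\left(B \right)} = 4$
$\sqrt{v{\left(172 \right)} - 11676} = \sqrt{4 - 11676} = \sqrt{-11672} = 2 i \sqrt{2918}$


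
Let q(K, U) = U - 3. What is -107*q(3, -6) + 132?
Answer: 1095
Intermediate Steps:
q(K, U) = -3 + U
-107*q(3, -6) + 132 = -107*(-3 - 6) + 132 = -107*(-9) + 132 = 963 + 132 = 1095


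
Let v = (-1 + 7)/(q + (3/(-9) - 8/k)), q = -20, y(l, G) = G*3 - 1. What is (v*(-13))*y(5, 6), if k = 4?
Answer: 3978/67 ≈ 59.373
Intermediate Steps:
y(l, G) = -1 + 3*G (y(l, G) = 3*G - 1 = -1 + 3*G)
v = -18/67 (v = (-1 + 7)/(-20 + (3/(-9) - 8/4)) = 6/(-20 + (3*(-⅑) - 8*¼)) = 6/(-20 + (-⅓ - 2)) = 6/(-20 - 7/3) = 6/(-67/3) = 6*(-3/67) = -18/67 ≈ -0.26866)
(v*(-13))*y(5, 6) = (-18/67*(-13))*(-1 + 3*6) = 234*(-1 + 18)/67 = (234/67)*17 = 3978/67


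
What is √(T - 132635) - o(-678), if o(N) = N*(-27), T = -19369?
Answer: -18306 + 2*I*√38001 ≈ -18306.0 + 389.88*I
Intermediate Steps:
o(N) = -27*N
√(T - 132635) - o(-678) = √(-19369 - 132635) - (-27)*(-678) = √(-152004) - 1*18306 = 2*I*√38001 - 18306 = -18306 + 2*I*√38001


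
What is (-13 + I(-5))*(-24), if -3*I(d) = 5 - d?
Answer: 392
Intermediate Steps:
I(d) = -5/3 + d/3 (I(d) = -(5 - d)/3 = -5/3 + d/3)
(-13 + I(-5))*(-24) = (-13 + (-5/3 + (⅓)*(-5)))*(-24) = (-13 + (-5/3 - 5/3))*(-24) = (-13 - 10/3)*(-24) = -49/3*(-24) = 392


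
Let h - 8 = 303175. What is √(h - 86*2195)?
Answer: 13*√677 ≈ 338.25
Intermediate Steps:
h = 303183 (h = 8 + 303175 = 303183)
√(h - 86*2195) = √(303183 - 86*2195) = √(303183 - 188770) = √114413 = 13*√677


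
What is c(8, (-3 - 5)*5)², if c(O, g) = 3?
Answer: 9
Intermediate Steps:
c(8, (-3 - 5)*5)² = 3² = 9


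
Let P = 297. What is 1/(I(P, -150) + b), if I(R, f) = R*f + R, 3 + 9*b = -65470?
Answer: -9/463750 ≈ -1.9407e-5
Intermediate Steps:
b = -65473/9 (b = -⅓ + (⅑)*(-65470) = -⅓ - 65470/9 = -65473/9 ≈ -7274.8)
I(R, f) = R + R*f
1/(I(P, -150) + b) = 1/(297*(1 - 150) - 65473/9) = 1/(297*(-149) - 65473/9) = 1/(-44253 - 65473/9) = 1/(-463750/9) = -9/463750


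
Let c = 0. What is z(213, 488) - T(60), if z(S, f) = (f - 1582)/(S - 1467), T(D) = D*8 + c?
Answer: -300413/627 ≈ -479.13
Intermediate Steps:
T(D) = 8*D (T(D) = D*8 + 0 = 8*D + 0 = 8*D)
z(S, f) = (-1582 + f)/(-1467 + S)
z(213, 488) - T(60) = (-1582 + 488)/(-1467 + 213) - 8*60 = -1094/(-1254) - 1*480 = -1/1254*(-1094) - 480 = 547/627 - 480 = -300413/627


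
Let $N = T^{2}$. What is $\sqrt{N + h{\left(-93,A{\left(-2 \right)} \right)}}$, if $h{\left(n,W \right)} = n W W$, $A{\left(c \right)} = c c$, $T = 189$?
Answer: $\sqrt{34233} \approx 185.02$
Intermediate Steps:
$A{\left(c \right)} = c^{2}$
$h{\left(n,W \right)} = n W^{2}$ ($h{\left(n,W \right)} = W n W = n W^{2}$)
$N = 35721$ ($N = 189^{2} = 35721$)
$\sqrt{N + h{\left(-93,A{\left(-2 \right)} \right)}} = \sqrt{35721 - 93 \left(\left(-2\right)^{2}\right)^{2}} = \sqrt{35721 - 93 \cdot 4^{2}} = \sqrt{35721 - 1488} = \sqrt{34233}$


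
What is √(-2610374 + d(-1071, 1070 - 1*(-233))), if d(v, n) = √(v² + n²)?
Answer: √(-2610374 + 5*√113794) ≈ 1615.1*I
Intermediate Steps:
d(v, n) = √(n² + v²)
√(-2610374 + d(-1071, 1070 - 1*(-233))) = √(-2610374 + √((1070 - 1*(-233))² + (-1071)²)) = √(-2610374 + √((1070 + 233)² + 1147041)) = √(-2610374 + √(1303² + 1147041)) = √(-2610374 + √(1697809 + 1147041)) = √(-2610374 + √2844850) = √(-2610374 + 5*√113794)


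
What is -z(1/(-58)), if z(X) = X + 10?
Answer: -579/58 ≈ -9.9828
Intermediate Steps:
z(X) = 10 + X
-z(1/(-58)) = -(10 + 1/(-58)) = -(10 - 1/58) = -1*579/58 = -579/58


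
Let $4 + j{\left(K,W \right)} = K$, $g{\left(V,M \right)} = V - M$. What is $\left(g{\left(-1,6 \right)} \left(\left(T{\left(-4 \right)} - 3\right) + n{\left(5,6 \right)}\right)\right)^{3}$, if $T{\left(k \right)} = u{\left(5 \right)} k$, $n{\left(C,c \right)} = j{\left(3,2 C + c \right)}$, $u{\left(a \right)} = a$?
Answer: $4741632$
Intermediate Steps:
$j{\left(K,W \right)} = -4 + K$
$n{\left(C,c \right)} = -1$ ($n{\left(C,c \right)} = -4 + 3 = -1$)
$T{\left(k \right)} = 5 k$
$\left(g{\left(-1,6 \right)} \left(\left(T{\left(-4 \right)} - 3\right) + n{\left(5,6 \right)}\right)\right)^{3} = \left(\left(-1 - 6\right) \left(\left(5 \left(-4\right) - 3\right) - 1\right)\right)^{3} = \left(\left(-1 - 6\right) \left(\left(-20 - 3\right) - 1\right)\right)^{3} = \left(- 7 \left(-23 - 1\right)\right)^{3} = \left(\left(-7\right) \left(-24\right)\right)^{3} = 168^{3} = 4741632$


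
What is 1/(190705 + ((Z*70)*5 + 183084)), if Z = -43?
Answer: 1/358739 ≈ 2.7875e-6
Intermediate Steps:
1/(190705 + ((Z*70)*5 + 183084)) = 1/(190705 + (-43*70*5 + 183084)) = 1/(190705 + (-3010*5 + 183084)) = 1/(190705 + (-15050 + 183084)) = 1/(190705 + 168034) = 1/358739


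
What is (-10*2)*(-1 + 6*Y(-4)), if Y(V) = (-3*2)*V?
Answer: -2860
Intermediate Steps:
Y(V) = -6*V
(-10*2)*(-1 + 6*Y(-4)) = (-10*2)*(-1 + 6*(-6*(-4))) = -20*(-1 + 6*24) = -20*(-1 + 144) = -20*143 = -2860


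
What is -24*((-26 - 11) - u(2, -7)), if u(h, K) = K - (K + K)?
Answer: 1056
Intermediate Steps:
u(h, K) = -K (u(h, K) = K - 2*K = -K)
-24*((-26 - 11) - u(2, -7)) = -24*((-26 - 11) - (-1)*(-7)) = -24*(-37 - 1*7) = -24*(-37 - 7) = -24*(-44) = 1056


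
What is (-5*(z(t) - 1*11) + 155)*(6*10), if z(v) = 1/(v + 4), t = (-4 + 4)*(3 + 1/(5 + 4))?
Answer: 12525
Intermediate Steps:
t = 0 (t = 0*(3 + 1/9) = 0*(3 + ⅑) = 0*(28/9) = 0)
z(v) = 1/(4 + v)
(-5*(z(t) - 1*11) + 155)*(6*10) = (-5*(1/(4 + 0) - 1*11) + 155)*(6*10) = (-5*(1/4 - 11) + 155)*60 = (-5*(¼ - 11) + 155)*60 = (-5*(-43/4) + 155)*60 = (215/4 + 155)*60 = (835/4)*60 = 12525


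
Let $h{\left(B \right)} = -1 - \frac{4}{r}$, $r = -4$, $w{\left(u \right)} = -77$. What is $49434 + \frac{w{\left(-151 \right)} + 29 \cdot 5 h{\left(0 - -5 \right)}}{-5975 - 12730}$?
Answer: $\frac{924663047}{18705} \approx 49434.0$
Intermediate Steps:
$h{\left(B \right)} = 0$ ($h{\left(B \right)} = -1 - \frac{4}{-4} = -1 - -1 = -1 + 1 = 0$)
$49434 + \frac{w{\left(-151 \right)} + 29 \cdot 5 h{\left(0 - -5 \right)}}{-5975 - 12730} = 49434 + \frac{-77 + 29 \cdot 5 \cdot 0}{-5975 - 12730} = 49434 + \frac{-77 + 145 \cdot 0}{-18705} = 49434 + \left(-77 + 0\right) \left(- \frac{1}{18705}\right) = 49434 - - \frac{77}{18705} = 49434 + \frac{77}{18705} = \frac{924663047}{18705}$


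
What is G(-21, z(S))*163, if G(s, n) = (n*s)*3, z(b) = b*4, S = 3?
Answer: -123228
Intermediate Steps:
z(b) = 4*b
G(s, n) = 3*n*s
G(-21, z(S))*163 = (3*(4*3)*(-21))*163 = (3*12*(-21))*163 = -756*163 = -123228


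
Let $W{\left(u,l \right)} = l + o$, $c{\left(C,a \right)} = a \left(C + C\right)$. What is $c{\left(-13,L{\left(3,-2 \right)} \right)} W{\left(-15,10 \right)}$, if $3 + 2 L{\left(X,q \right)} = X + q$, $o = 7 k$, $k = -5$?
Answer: $-650$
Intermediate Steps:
$o = -35$ ($o = 7 \left(-5\right) = -35$)
$L{\left(X,q \right)} = - \frac{3}{2} + \frac{X}{2} + \frac{q}{2}$ ($L{\left(X,q \right)} = - \frac{3}{2} + \frac{X + q}{2} = - \frac{3}{2} + \left(\frac{X}{2} + \frac{q}{2}\right) = - \frac{3}{2} + \frac{X}{2} + \frac{q}{2}$)
$c{\left(C,a \right)} = 2 C a$ ($c{\left(C,a \right)} = a 2 C = 2 C a$)
$W{\left(u,l \right)} = -35 + l$ ($W{\left(u,l \right)} = l - 35 = -35 + l$)
$c{\left(-13,L{\left(3,-2 \right)} \right)} W{\left(-15,10 \right)} = 2 \left(-13\right) \left(- \frac{3}{2} + \frac{1}{2} \cdot 3 + \frac{1}{2} \left(-2\right)\right) \left(-35 + 10\right) = 2 \left(-13\right) \left(- \frac{3}{2} + \frac{3}{2} - 1\right) \left(-25\right) = 2 \left(-13\right) \left(-1\right) \left(-25\right) = 26 \left(-25\right) = -650$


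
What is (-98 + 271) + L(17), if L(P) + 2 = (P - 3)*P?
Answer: 409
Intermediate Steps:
L(P) = -2 + P*(-3 + P) (L(P) = -2 + (P - 3)*P = -2 + (-3 + P)*P = -2 + P*(-3 + P))
(-98 + 271) + L(17) = (-98 + 271) + (-2 + 17² - 3*17) = 173 + (-2 + 289 - 51) = 173 + 236 = 409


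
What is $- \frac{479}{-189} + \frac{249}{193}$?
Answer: $\frac{139508}{36477} \approx 3.8245$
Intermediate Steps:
$- \frac{479}{-189} + \frac{249}{193} = \left(-479\right) \left(- \frac{1}{189}\right) + 249 \cdot \frac{1}{193} = \frac{479}{189} + \frac{249}{193} = \frac{139508}{36477}$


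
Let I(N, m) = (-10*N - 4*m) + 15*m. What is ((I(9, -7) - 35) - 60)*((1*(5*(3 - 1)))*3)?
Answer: -7860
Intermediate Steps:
I(N, m) = -10*N + 11*m
((I(9, -7) - 35) - 60)*((1*(5*(3 - 1)))*3) = (((-10*9 + 11*(-7)) - 35) - 60)*((1*(5*(3 - 1)))*3) = (((-90 - 77) - 35) - 60)*((1*(5*2))*3) = ((-167 - 35) - 60)*((1*10)*3) = (-202 - 60)*(10*3) = -262*30 = -7860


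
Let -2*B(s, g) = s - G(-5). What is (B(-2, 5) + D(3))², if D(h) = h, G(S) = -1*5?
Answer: 9/4 ≈ 2.2500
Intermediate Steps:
G(S) = -5
B(s, g) = -5/2 - s/2 (B(s, g) = -(s - 1*(-5))/2 = -(s + 5)/2 = -(5 + s)/2 = -5/2 - s/2)
(B(-2, 5) + D(3))² = ((-5/2 - ½*(-2)) + 3)² = ((-5/2 + 1) + 3)² = (-3/2 + 3)² = (3/2)² = 9/4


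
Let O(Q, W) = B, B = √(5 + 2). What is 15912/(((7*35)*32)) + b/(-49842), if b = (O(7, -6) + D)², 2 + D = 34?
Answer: 49062679/24422580 - 32*√7/24921 ≈ 2.0055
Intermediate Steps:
D = 32 (D = -2 + 34 = 32)
B = √7 ≈ 2.6458
O(Q, W) = √7
b = (32 + √7)² (b = (√7 + 32)² = (32 + √7)² ≈ 1200.3)
15912/(((7*35)*32)) + b/(-49842) = 15912/(((7*35)*32)) + (32 + √7)²/(-49842) = 15912/((245*32)) + (32 + √7)²*(-1/49842) = 15912/7840 - (32 + √7)²/49842 = 15912*(1/7840) - (32 + √7)²/49842 = 1989/980 - (32 + √7)²/49842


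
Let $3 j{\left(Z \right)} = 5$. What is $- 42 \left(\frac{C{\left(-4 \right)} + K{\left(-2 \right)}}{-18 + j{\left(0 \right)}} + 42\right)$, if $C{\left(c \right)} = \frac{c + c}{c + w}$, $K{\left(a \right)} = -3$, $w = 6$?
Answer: $-1782$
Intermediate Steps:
$j{\left(Z \right)} = \frac{5}{3}$ ($j{\left(Z \right)} = \frac{1}{3} \cdot 5 = \frac{5}{3}$)
$C{\left(c \right)} = \frac{2 c}{6 + c}$ ($C{\left(c \right)} = \frac{c + c}{c + 6} = \frac{2 c}{6 + c}$)
$- 42 \left(\frac{C{\left(-4 \right)} + K{\left(-2 \right)}}{-18 + j{\left(0 \right)}} + 42\right) = - 42 \left(\frac{2 \left(-4\right) \frac{1}{6 - 4} - 3}{-18 + \frac{5}{3}} + 42\right) = - 42 \left(\frac{2 \left(-4\right) \frac{1}{2} - 3}{- \frac{49}{3}} + 42\right) = - 42 \left(\left(2 \left(-4\right) \frac{1}{2} - 3\right) \left(- \frac{3}{49}\right) + 42\right) = - 42 \left(\left(-4 - 3\right) \left(- \frac{3}{49}\right) + 42\right) = - 42 \left(\left(-7\right) \left(- \frac{3}{49}\right) + 42\right) = - 42 \left(\frac{3}{7} + 42\right) = \left(-42\right) \frac{297}{7} = -1782$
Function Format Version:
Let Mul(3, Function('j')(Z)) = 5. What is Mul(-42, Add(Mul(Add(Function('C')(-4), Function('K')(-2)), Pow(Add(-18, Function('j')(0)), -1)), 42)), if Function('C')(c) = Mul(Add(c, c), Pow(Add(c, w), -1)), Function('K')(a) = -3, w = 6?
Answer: -1782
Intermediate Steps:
Function('j')(Z) = Rational(5, 3) (Function('j')(Z) = Mul(Rational(1, 3), 5) = Rational(5, 3))
Function('C')(c) = Mul(2, c, Pow(Add(6, c), -1)) (Function('C')(c) = Mul(Add(c, c), Pow(Add(c, 6), -1)) = Mul(Mul(2, c), Pow(Add(6, c), -1)) = Mul(2, c, Pow(Add(6, c), -1)))
Mul(-42, Add(Mul(Add(Function('C')(-4), Function('K')(-2)), Pow(Add(-18, Function('j')(0)), -1)), 42)) = Mul(-42, Add(Mul(Add(Mul(2, -4, Pow(Add(6, -4), -1)), -3), Pow(Add(-18, Rational(5, 3)), -1)), 42)) = Mul(-42, Add(Mul(Add(Mul(2, -4, Pow(2, -1)), -3), Pow(Rational(-49, 3), -1)), 42)) = Mul(-42, Add(Mul(Add(Mul(2, -4, Rational(1, 2)), -3), Rational(-3, 49)), 42)) = Mul(-42, Add(Mul(Add(-4, -3), Rational(-3, 49)), 42)) = Mul(-42, Add(Mul(-7, Rational(-3, 49)), 42)) = Mul(-42, Add(Rational(3, 7), 42)) = Mul(-42, Rational(297, 7)) = -1782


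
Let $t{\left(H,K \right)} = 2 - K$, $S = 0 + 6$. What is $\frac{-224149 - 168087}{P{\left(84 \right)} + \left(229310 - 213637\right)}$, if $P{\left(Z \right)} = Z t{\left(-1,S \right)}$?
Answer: $- \frac{392236}{15337} \approx -25.574$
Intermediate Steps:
$S = 6$
$P{\left(Z \right)} = - 4 Z$ ($P{\left(Z \right)} = Z \left(2 - 6\right) = Z \left(-4\right) = - 4 Z$)
$\frac{-224149 - 168087}{P{\left(84 \right)} + \left(229310 - 213637\right)} = \frac{-224149 - 168087}{\left(-4\right) 84 + \left(229310 - 213637\right)} = - \frac{392236}{-336 + 15673} = - \frac{392236}{15337}$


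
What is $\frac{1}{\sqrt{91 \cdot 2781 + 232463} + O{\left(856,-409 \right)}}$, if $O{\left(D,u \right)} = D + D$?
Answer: $\frac{856}{1222705} - \frac{\sqrt{485534}}{2445410} \approx 0.00041514$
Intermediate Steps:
$O{\left(D,u \right)} = 2 D$
$\frac{1}{\sqrt{91 \cdot 2781 + 232463} + O{\left(856,-409 \right)}} = \frac{1}{\sqrt{91 \cdot 2781 + 232463} + 2 \cdot 856} = \frac{1}{\sqrt{253071 + 232463} + 1712} = \frac{1}{\sqrt{485534} + 1712} = \frac{1}{1712 + \sqrt{485534}}$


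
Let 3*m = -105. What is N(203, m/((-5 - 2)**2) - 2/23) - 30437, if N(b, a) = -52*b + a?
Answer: -6600002/161 ≈ -40994.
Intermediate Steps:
m = -35 (m = (1/3)*(-105) = -35)
N(b, a) = a - 52*b
N(203, m/((-5 - 2)**2) - 2/23) - 30437 = ((-35/(-5 - 2)**2 - 2/23) - 52*203) - 30437 = ((-35/((-7)**2) - 2*1/23) - 10556) - 30437 = ((-35/49 - 2/23) - 10556) - 30437 = ((-35*1/49 - 2/23) - 10556) - 30437 = ((-5/7 - 2/23) - 10556) - 30437 = (-129/161 - 10556) - 30437 = -1699645/161 - 30437 = -6600002/161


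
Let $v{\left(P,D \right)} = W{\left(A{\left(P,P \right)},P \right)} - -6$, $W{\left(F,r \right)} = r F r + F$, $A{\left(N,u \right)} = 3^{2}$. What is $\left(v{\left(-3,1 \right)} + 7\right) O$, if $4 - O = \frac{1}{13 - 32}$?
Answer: $\frac{7931}{19} \approx 417.42$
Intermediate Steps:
$O = \frac{77}{19}$ ($O = 4 - \frac{1}{13 - 32} = 4 - \frac{1}{-19} = 4 - - \frac{1}{19} = 4 + \frac{1}{19} = \frac{77}{19} \approx 4.0526$)
$A{\left(N,u \right)} = 9$
$W{\left(F,r \right)} = F + F r^{2}$ ($W{\left(F,r \right)} = F r r + F = F r^{2} + F = F + F r^{2}$)
$v{\left(P,D \right)} = 15 + 9 P^{2}$ ($v{\left(P,D \right)} = 9 \left(1 + P^{2}\right) - -6 = \left(9 + 9 P^{2}\right) + 6 = 15 + 9 P^{2}$)
$\left(v{\left(-3,1 \right)} + 7\right) O = \left(\left(15 + 9 \left(-3\right)^{2}\right) + 7\right) \frac{77}{19} = \left(\left(15 + 9 \cdot 9\right) + 7\right) \frac{77}{19} = \left(\left(15 + 81\right) + 7\right) \frac{77}{19} = \left(96 + 7\right) \frac{77}{19} = 103 \cdot \frac{77}{19} = \frac{7931}{19}$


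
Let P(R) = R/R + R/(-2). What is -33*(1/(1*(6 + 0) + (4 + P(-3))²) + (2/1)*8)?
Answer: -102036/193 ≈ -528.68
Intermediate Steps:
P(R) = 1 - R/2 (P(R) = 1 + R*(-½) = 1 - R/2)
-33*(1/(1*(6 + 0) + (4 + P(-3))²) + (2/1)*8) = -33*(1/(1*(6 + 0) + (4 + (1 - ½*(-3)))²) + (2/1)*8) = -33*(1/(1*6 + (4 + (1 + 3/2))²) + (2*1)*8) = -33*(1/(6 + (4 + 5/2)²) + 2*8) = -33*(1/(6 + (13/2)²) + 16) = -33*(1/(6 + 169/4) + 16) = -33*(1/(193/4) + 16) = -33*(4/193 + 16) = -33*3092/193 = -102036/193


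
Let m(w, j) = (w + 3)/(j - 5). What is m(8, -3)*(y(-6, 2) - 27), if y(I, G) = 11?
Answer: 22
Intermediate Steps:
m(w, j) = (3 + w)/(-5 + j)
m(8, -3)*(y(-6, 2) - 27) = ((3 + 8)/(-5 - 3))*(11 - 27) = (11/(-8))*(-16) = -⅛*11*(-16) = -11/8*(-16) = 22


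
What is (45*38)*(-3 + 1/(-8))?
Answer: -21375/4 ≈ -5343.8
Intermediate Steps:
(45*38)*(-3 + 1/(-8)) = 1710*(-3 - 1/8) = 1710*(-25/8) = -21375/4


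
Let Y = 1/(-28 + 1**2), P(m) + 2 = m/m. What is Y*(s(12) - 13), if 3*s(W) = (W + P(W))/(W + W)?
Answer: 925/1944 ≈ 0.47582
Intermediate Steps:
P(m) = -1 (P(m) = -2 + m/m = -2 + 1 = -1)
s(W) = (-1 + W)/(6*W) (s(W) = ((W - 1)/(W + W))/3 = ((-1 + W)/((2*W)))/3 = ((-1 + W)*(1/(2*W)))/3 = ((-1 + W)/(2*W))/3 = (-1 + W)/(6*W))
Y = -1/27 (Y = 1/(-28 + 1) = 1/(-27) = -1/27 ≈ -0.037037)
Y*(s(12) - 13) = -((1/6)*(-1 + 12)/12 - 13)/27 = -((1/6)*(1/12)*11 - 13)/27 = -(11/72 - 13)/27 = -1/27*(-925/72) = 925/1944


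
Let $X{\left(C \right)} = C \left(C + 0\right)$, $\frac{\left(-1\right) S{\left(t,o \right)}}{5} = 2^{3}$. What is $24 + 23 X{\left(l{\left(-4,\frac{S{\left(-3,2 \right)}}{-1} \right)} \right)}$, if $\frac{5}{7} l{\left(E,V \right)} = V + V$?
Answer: $288536$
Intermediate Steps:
$S{\left(t,o \right)} = -40$ ($S{\left(t,o \right)} = - 5 \cdot 2^{3} = \left(-5\right) 8 = -40$)
$l{\left(E,V \right)} = \frac{14 V}{5}$ ($l{\left(E,V \right)} = \frac{7 \left(V + V\right)}{5} = \frac{7 \cdot 2 V}{5} = \frac{14 V}{5}$)
$X{\left(C \right)} = C^{2}$ ($X{\left(C \right)} = C C = C^{2}$)
$24 + 23 X{\left(l{\left(-4,\frac{S{\left(-3,2 \right)}}{-1} \right)} \right)} = 24 + 23 \left(\frac{14 \left(- \frac{40}{-1}\right)}{5}\right)^{2} = 24 + 23 \left(\frac{14 \left(\left(-40\right) \left(-1\right)\right)}{5}\right)^{2} = 24 + 23 \left(\frac{14}{5} \cdot 40\right)^{2} = 24 + 23 \cdot 112^{2} = 24 + 23 \cdot 12544 = 24 + 288512 = 288536$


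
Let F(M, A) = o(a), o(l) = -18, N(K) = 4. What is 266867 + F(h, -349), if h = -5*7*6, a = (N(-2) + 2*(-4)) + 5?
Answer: 266849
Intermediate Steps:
a = 1 (a = (4 + 2*(-4)) + 5 = (4 - 8) + 5 = -4 + 5 = 1)
h = -210 (h = -35*6 = -210)
F(M, A) = -18
266867 + F(h, -349) = 266867 - 18 = 266849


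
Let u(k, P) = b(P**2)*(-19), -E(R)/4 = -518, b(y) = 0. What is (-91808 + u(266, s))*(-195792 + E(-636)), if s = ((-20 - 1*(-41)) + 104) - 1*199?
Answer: 17785045760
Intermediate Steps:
E(R) = 2072 (E(R) = -4*(-518) = 2072)
s = -74 (s = ((-20 + 41) + 104) - 199 = (21 + 104) - 199 = 125 - 199 = -74)
u(k, P) = 0 (u(k, P) = 0*(-19) = 0)
(-91808 + u(266, s))*(-195792 + E(-636)) = (-91808 + 0)*(-195792 + 2072) = -91808*(-193720) = 17785045760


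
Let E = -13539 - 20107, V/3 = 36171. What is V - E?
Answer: 142159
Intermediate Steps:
V = 108513 (V = 3*36171 = 108513)
E = -33646
V - E = 108513 - 1*(-33646) = 108513 + 33646 = 142159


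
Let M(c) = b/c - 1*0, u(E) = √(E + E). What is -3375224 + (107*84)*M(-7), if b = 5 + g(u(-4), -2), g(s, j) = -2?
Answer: -3379076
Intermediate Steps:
u(E) = √2*√E (u(E) = √(2*E) = √2*√E)
b = 3 (b = 5 - 2 = 3)
M(c) = 3/c (M(c) = 3/c - 1*0 = 3/c + 0 = 3/c)
-3375224 + (107*84)*M(-7) = -3375224 + (107*84)*(3/(-7)) = -3375224 + 8988*(3*(-⅐)) = -3375224 + 8988*(-3/7) = -3375224 - 3852 = -3379076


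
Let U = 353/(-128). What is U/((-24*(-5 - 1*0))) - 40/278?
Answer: -356267/2135040 ≈ -0.16687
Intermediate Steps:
U = -353/128 (U = 353*(-1/128) = -353/128 ≈ -2.7578)
U/((-24*(-5 - 1*0))) - 40/278 = -353*(-1/(24*(-5 - 1*0)))/128 - 40/278 = -353*(-1/(24*(-5 + 0)))/128 - 40*1/278 = -353/(128*((-24*(-5)))) - 20/139 = -353/128/120 - 20/139 = -353/128*1/120 - 20/139 = -353/15360 - 20/139 = -356267/2135040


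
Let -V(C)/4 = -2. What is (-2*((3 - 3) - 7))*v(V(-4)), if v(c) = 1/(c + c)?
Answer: 7/8 ≈ 0.87500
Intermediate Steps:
V(C) = 8 (V(C) = -4*(-2) = 8)
v(c) = 1/(2*c)
(-2*((3 - 3) - 7))*v(V(-4)) = (-2*((3 - 3) - 7))*((½)/8) = (-2*(0 - 7))*((½)*(⅛)) = -2*(-7)*(1/16) = 14*(1/16) = 7/8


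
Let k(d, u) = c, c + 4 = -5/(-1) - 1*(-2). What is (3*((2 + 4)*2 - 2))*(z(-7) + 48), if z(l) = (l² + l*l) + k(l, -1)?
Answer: 4470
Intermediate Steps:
c = 3 (c = -4 + (-5/(-1) - 1*(-2)) = -4 + (-5*(-1) + 2) = -4 + (5 + 2) = -4 + 7 = 3)
k(d, u) = 3
z(l) = 3 + 2*l² (z(l) = (l² + l*l) + 3 = (l² + l²) + 3 = 2*l² + 3 = 3 + 2*l²)
(3*((2 + 4)*2 - 2))*(z(-7) + 48) = (3*((2 + 4)*2 - 2))*((3 + 2*(-7)²) + 48) = (3*(6*2 - 2))*((3 + 2*49) + 48) = (3*(12 - 2))*((3 + 98) + 48) = (3*10)*(101 + 48) = 30*149 = 4470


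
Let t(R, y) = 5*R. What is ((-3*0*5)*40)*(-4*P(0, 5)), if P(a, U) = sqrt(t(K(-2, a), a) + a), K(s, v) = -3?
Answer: 0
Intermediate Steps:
P(a, U) = sqrt(-15 + a) (P(a, U) = sqrt(5*(-3) + a) = sqrt(-15 + a))
((-3*0*5)*40)*(-4*P(0, 5)) = ((-3*0*5)*40)*(-4*sqrt(-15 + 0)) = ((0*5)*40)*(-4*I*sqrt(15)) = (0*40)*(-4*I*sqrt(15)) = 0*(-4*I*sqrt(15)) = 0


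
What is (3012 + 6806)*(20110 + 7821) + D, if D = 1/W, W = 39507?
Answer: 10833868626907/39507 ≈ 2.7423e+8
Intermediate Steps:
D = 1/39507 ≈ 2.5312e-5
(3012 + 6806)*(20110 + 7821) + D = (3012 + 6806)*(20110 + 7821) + 1/39507 = 9818*27931 + 1/39507 = 274226558 + 1/39507 = 10833868626907/39507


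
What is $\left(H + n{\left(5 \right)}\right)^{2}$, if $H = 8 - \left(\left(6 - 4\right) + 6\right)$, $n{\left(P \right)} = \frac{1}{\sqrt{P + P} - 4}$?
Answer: $\frac{1}{\left(4 - \sqrt{10}\right)^{2}} \approx 1.4249$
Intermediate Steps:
$n{\left(P \right)} = \frac{1}{-4 + \sqrt{2} \sqrt{P}}$ ($n{\left(P \right)} = \frac{1}{\sqrt{2 P} - 4} = \frac{1}{\sqrt{2} \sqrt{P} - 4} = \frac{1}{-4 + \sqrt{2} \sqrt{P}}$)
$H = 0$ ($H = 8 - \left(2 + 6\right) = 8 - 8 = 0$)
$\left(H + n{\left(5 \right)}\right)^{2} = \left(0 + \frac{1}{-4 + \sqrt{2} \sqrt{5}}\right)^{2} = \left(0 + \frac{1}{-4 + \sqrt{10}}\right)^{2} = \left(\frac{1}{-4 + \sqrt{10}}\right)^{2} = \frac{1}{\left(-4 + \sqrt{10}\right)^{2}}$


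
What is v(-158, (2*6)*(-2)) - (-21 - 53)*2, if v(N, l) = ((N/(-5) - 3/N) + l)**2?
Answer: 128595161/624100 ≈ 206.05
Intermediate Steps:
v(N, l) = (l - 3/N - N/5)**2 (v(N, l) = ((N*(-1/5) - 3/N) + l)**2 = ((-N/5 - 3/N) + l)**2 = ((-3/N - N/5) + l)**2 = (l - 3/N - N/5)**2)
v(-158, (2*6)*(-2)) - (-21 - 53)*2 = (1/25)*(15 + (-158)**2 - 5*(-158)*(2*6)*(-2))**2/(-158)**2 - (-21 - 53)*2 = (1/25)*(1/24964)*(15 + 24964 - 5*(-158)*12*(-2))**2 - (-74)*2 = (1/25)*(1/24964)*(15 + 24964 - 5*(-158)*(-24))**2 - 1*(-148) = (1/25)*(1/24964)*(15 + 24964 - 18960)**2 + 148 = (1/25)*(1/24964)*6019**2 + 148 = (1/25)*(1/24964)*36228361 + 148 = 36228361/624100 + 148 = 128595161/624100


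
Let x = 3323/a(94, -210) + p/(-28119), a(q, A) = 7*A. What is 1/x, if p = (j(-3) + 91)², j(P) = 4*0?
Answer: -50470/128953 ≈ -0.39138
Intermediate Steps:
j(P) = 0
p = 8281 (p = (0 + 91)² = 91² = 8281)
x = -128953/50470 (x = 3323/((7*(-210))) + 8281/(-28119) = 3323/(-1470) + 8281*(-1/28119) = 3323*(-1/1470) - 91/309 = -3323/1470 - 91/309 = -128953/50470 ≈ -2.5550)
1/x = 1/(-128953/50470) = -50470/128953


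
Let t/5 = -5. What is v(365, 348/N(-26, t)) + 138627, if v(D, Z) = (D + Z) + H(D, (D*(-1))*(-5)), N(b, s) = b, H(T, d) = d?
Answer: 1830447/13 ≈ 1.4080e+5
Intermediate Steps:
t = -25 (t = 5*(-5) = -25)
v(D, Z) = Z + 6*D (v(D, Z) = (D + Z) + (D*(-1))*(-5) = (D + Z) - D*(-5) = (D + Z) + 5*D = Z + 6*D)
v(365, 348/N(-26, t)) + 138627 = (348/(-26) + 6*365) + 138627 = (348*(-1/26) + 2190) + 138627 = (-174/13 + 2190) + 138627 = 28296/13 + 138627 = 1830447/13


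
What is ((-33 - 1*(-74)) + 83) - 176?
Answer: -52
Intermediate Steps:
((-33 - 1*(-74)) + 83) - 176 = ((-33 + 74) + 83) - 176 = (41 + 83) - 176 = 124 - 176 = -52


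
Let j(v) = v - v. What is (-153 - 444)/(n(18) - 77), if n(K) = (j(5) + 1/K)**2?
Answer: 193428/24947 ≈ 7.7536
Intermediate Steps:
j(v) = 0
n(K) = K**(-2) (n(K) = (0 + 1/K)**2 = (1/K)**2 = K**(-2))
(-153 - 444)/(n(18) - 77) = (-153 - 444)/(18**(-2) - 77) = -597/(1/324 - 77) = -597/(-24947/324) = -597*(-324/24947) = 193428/24947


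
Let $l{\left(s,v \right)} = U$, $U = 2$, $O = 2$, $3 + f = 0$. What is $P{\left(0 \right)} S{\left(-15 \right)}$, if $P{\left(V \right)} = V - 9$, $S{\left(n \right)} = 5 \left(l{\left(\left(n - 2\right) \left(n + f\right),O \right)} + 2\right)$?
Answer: $-180$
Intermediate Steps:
$f = -3$ ($f = -3 + 0 = -3$)
$l{\left(s,v \right)} = 2$
$S{\left(n \right)} = 20$ ($S{\left(n \right)} = 5 \left(2 + 2\right) = 5 \cdot 4 = 20$)
$P{\left(V \right)} = -9 + V$
$P{\left(0 \right)} S{\left(-15 \right)} = \left(-9 + 0\right) 20 = \left(-9\right) 20 = -180$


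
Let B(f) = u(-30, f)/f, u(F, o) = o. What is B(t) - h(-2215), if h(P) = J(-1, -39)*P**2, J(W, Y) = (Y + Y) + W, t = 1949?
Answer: 387591776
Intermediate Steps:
J(W, Y) = W + 2*Y (J(W, Y) = 2*Y + W = W + 2*Y)
h(P) = -79*P**2 (h(P) = (-1 + 2*(-39))*P**2 = (-1 - 78)*P**2 = -79*P**2)
B(f) = 1 (B(f) = f/f = 1)
B(t) - h(-2215) = 1 - (-79)*(-2215)**2 = 1 - (-79)*4906225 = 1 - 1*(-387591775) = 1 + 387591775 = 387591776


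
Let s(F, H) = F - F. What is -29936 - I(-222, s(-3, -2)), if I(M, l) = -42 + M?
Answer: -29672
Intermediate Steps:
s(F, H) = 0
-29936 - I(-222, s(-3, -2)) = -29936 - (-42 - 222) = -29936 - 1*(-264) = -29936 + 264 = -29672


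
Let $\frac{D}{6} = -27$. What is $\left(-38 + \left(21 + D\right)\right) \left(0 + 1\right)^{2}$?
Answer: $-179$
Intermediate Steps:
$D = -162$ ($D = 6 \left(-27\right) = -162$)
$\left(-38 + \left(21 + D\right)\right) \left(0 + 1\right)^{2} = \left(-38 + \left(21 - 162\right)\right) \left(0 + 1\right)^{2} = \left(-38 - 141\right) 1^{2} = \left(-179\right) 1 = -179$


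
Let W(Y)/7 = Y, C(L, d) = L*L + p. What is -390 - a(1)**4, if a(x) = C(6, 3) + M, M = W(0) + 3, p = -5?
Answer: -1336726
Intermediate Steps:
C(L, d) = -5 + L**2 (C(L, d) = L*L - 5 = L**2 - 5 = -5 + L**2)
W(Y) = 7*Y
M = 3 (M = 7*0 + 3 = 0 + 3 = 3)
a(x) = 34 (a(x) = (-5 + 6**2) + 3 = (-5 + 36) + 3 = 31 + 3 = 34)
-390 - a(1)**4 = -390 - 1*34**4 = -390 - 1*1336336 = -390 - 1336336 = -1336726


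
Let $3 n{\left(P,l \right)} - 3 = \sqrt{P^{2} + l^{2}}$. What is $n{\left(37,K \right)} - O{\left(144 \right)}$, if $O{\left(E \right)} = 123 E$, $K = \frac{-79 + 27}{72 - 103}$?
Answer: $-17711 + \frac{\sqrt{1318313}}{93} \approx -17699.0$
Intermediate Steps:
$K = \frac{52}{31}$ ($K = - \frac{52}{-31} = \left(-52\right) \left(- \frac{1}{31}\right) = \frac{52}{31} \approx 1.6774$)
$n{\left(P,l \right)} = 1 + \frac{\sqrt{P^{2} + l^{2}}}{3}$
$n{\left(37,K \right)} - O{\left(144 \right)} = \left(1 + \frac{\sqrt{37^{2} + \left(\frac{52}{31}\right)^{2}}}{3}\right) - 123 \cdot 144 = \left(1 + \frac{\sqrt{1369 + \frac{2704}{961}}}{3}\right) - 17712 = \left(1 + \frac{\sqrt{\frac{1318313}{961}}}{3}\right) - 17712 = \left(1 + \frac{\frac{1}{31} \sqrt{1318313}}{3}\right) - 17712 = \left(1 + \frac{\sqrt{1318313}}{93}\right) - 17712 = -17711 + \frac{\sqrt{1318313}}{93}$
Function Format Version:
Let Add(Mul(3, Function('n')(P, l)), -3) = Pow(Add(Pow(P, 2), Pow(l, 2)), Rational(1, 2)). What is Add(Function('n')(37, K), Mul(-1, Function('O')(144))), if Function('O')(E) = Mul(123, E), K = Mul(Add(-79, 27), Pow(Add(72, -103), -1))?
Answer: Add(-17711, Mul(Rational(1, 93), Pow(1318313, Rational(1, 2)))) ≈ -17699.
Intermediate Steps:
K = Rational(52, 31) (K = Mul(-52, Pow(-31, -1)) = Mul(-52, Rational(-1, 31)) = Rational(52, 31) ≈ 1.6774)
Function('n')(P, l) = Add(1, Mul(Rational(1, 3), Pow(Add(Pow(P, 2), Pow(l, 2)), Rational(1, 2))))
Add(Function('n')(37, K), Mul(-1, Function('O')(144))) = Add(Add(1, Mul(Rational(1, 3), Pow(Add(Pow(37, 2), Pow(Rational(52, 31), 2)), Rational(1, 2)))), Mul(-1, Mul(123, 144))) = Add(Add(1, Mul(Rational(1, 3), Pow(Add(1369, Rational(2704, 961)), Rational(1, 2)))), Mul(-1, 17712)) = Add(Add(1, Mul(Rational(1, 3), Pow(Rational(1318313, 961), Rational(1, 2)))), -17712) = Add(Add(1, Mul(Rational(1, 3), Mul(Rational(1, 31), Pow(1318313, Rational(1, 2))))), -17712) = Add(Add(1, Mul(Rational(1, 93), Pow(1318313, Rational(1, 2)))), -17712) = Add(-17711, Mul(Rational(1, 93), Pow(1318313, Rational(1, 2))))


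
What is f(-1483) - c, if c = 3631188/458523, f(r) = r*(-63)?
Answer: 14278571393/152841 ≈ 93421.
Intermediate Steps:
f(r) = -63*r
c = 1210396/152841 (c = 3631188*(1/458523) = 1210396/152841 ≈ 7.9193)
f(-1483) - c = -63*(-1483) - 1*1210396/152841 = 93429 - 1210396/152841 = 14278571393/152841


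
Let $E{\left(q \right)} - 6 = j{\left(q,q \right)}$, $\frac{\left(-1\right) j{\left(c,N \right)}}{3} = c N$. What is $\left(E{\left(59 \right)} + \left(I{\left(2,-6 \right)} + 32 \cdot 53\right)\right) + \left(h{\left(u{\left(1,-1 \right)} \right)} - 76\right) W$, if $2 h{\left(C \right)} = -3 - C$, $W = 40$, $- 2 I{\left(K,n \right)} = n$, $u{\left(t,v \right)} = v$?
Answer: $-11818$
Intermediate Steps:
$j{\left(c,N \right)} = - 3 N c$ ($j{\left(c,N \right)} = - 3 c N = - 3 N c$)
$I{\left(K,n \right)} = - \frac{n}{2}$
$E{\left(q \right)} = 6 - 3 q^{2}$ ($E{\left(q \right)} = 6 - 3 q q = 6 - 3 q^{2}$)
$h{\left(C \right)} = - \frac{3}{2} - \frac{C}{2}$ ($h{\left(C \right)} = \frac{-3 - C}{2} = - \frac{3}{2} - \frac{C}{2}$)
$\left(E{\left(59 \right)} + \left(I{\left(2,-6 \right)} + 32 \cdot 53\right)\right) + \left(h{\left(u{\left(1,-1 \right)} \right)} - 76\right) W = \left(\left(6 - 3 \cdot 59^{2}\right) + \left(\left(- \frac{1}{2}\right) \left(-6\right) + 32 \cdot 53\right)\right) + \left(\left(- \frac{3}{2} - - \frac{1}{2}\right) - 76\right) 40 = \left(\left(6 - 10443\right) + \left(3 + 1696\right)\right) + \left(\left(- \frac{3}{2} + \frac{1}{2}\right) - 76\right) 40 = \left(\left(6 - 10443\right) + 1699\right) + \left(-1 - 76\right) 40 = \left(-10437 + 1699\right) - 3080 = -8738 - 3080 = -11818$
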